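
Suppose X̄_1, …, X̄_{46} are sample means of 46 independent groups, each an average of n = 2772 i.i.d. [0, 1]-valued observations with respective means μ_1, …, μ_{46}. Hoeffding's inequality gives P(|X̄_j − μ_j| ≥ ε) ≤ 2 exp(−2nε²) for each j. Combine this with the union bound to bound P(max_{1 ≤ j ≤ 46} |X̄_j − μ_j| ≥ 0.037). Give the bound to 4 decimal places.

Per-experiment Hoeffding bound: 2·exp(−2·2772·0.037²) = 2·exp(−7.58974) = 0.0010112.
Union bound over 46 events: 46·0.0010112 = 0.04652.

0.0465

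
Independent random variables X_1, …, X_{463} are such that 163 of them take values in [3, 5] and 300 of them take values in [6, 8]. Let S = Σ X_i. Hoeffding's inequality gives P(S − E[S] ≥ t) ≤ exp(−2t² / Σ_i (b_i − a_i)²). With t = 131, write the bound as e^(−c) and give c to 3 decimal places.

Σ(b_i − a_i)² = 163·2² + 300·2² = 1852.
c = 2t² / 1852 = 2·131² / 1852 = 18.5324.

18.532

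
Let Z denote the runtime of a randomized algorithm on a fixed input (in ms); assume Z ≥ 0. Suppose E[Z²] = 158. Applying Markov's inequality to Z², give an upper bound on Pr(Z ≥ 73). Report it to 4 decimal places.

0.0296

Since Z ≥ 0, the event {Z ≥ 73} is the same as {Z² ≥ 5329}.
Markov's inequality applied to Z² gives Pr(Z² ≥ 5329) ≤ E[Z²]/5329 = 158/5329 = 0.0296.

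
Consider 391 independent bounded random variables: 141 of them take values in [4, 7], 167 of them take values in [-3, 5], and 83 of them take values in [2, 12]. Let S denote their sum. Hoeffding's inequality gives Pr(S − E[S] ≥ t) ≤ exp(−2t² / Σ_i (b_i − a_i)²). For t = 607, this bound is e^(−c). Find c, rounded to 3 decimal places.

Σ(b_i − a_i)² = 141·3² + 167·8² + 83·10² = 20257.
c = 2t² / 20257 = 2·607² / 20257 = 36.3774.

36.377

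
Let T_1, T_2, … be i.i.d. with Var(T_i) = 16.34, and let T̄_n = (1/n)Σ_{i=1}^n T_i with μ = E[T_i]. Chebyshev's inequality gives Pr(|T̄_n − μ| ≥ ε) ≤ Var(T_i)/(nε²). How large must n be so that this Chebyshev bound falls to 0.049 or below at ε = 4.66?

16

Require 16.34/(n·4.66²) ≤ 0.049, i.e. n ≥ 16.34/(0.049·4.66²) = 15.356.
The smallest integer n is 16.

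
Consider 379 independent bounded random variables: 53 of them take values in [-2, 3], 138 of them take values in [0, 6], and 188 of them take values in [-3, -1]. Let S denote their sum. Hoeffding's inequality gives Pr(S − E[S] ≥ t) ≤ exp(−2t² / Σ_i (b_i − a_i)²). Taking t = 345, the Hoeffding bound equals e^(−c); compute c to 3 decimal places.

33.790

Σ(b_i − a_i)² = 53·5² + 138·6² + 188·2² = 7045.
c = 2t² / 7045 = 2·345² / 7045 = 33.7899.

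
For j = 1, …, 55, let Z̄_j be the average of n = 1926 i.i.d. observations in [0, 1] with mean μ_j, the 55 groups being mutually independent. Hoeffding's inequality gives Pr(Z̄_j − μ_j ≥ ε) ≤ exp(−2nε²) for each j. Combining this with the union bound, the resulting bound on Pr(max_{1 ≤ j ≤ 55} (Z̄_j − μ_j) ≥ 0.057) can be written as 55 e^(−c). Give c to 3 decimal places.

12.515

Union bound over the 55 events: Pr(max_{1 ≤ j ≤ 55} (Z̄_j − μ_j) ≥ 0.057) ≤ 55·exp(−2nε²) = 55 exp(−2·1926·0.057²).
So c = 2·1926·0.057² = 12.5151.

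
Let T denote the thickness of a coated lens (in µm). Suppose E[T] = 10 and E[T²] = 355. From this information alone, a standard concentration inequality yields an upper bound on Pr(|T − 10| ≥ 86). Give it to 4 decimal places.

0.0345

The first two moments determine the variance, so Chebyshev's inequality is the sharpest standard bound available.
Var(T) = E[T²] − (E[T])² = 355 − 100 = 255.
Chebyshev's inequality: Pr(|T − μ| ≥ t) ≤ Var(T)/t² = 255/7396 = 0.0345.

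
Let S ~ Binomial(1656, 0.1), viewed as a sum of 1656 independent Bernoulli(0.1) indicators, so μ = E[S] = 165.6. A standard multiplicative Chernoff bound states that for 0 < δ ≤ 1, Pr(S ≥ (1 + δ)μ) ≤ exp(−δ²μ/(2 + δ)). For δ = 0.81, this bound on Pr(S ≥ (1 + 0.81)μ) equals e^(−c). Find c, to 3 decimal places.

c = δ²μ/(2 + δ) = 0.81²·165.6/(2 + 0.81) = 38.6655.

38.666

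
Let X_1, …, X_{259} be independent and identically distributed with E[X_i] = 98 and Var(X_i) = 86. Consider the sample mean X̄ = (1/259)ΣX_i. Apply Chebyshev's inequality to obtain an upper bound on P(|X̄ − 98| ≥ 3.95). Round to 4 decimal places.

0.0213

Var(X̄) = Var(X_i)/n = 86/259 = 0.33205.
Chebyshev: P(|X̄ − 98| ≥ 3.95) ≤ Var(X̄)/(3.95)² = 86/(259·3.95²) = 0.0213.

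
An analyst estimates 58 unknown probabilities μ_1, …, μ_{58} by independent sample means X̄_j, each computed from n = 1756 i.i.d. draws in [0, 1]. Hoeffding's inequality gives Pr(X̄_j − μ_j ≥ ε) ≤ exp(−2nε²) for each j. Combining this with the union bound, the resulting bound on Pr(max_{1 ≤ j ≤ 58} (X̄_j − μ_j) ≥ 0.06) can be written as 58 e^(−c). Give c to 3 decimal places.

12.643

Union bound over the 58 events: Pr(max_{1 ≤ j ≤ 58} (X̄_j − μ_j) ≥ 0.06) ≤ 58·exp(−2nε²) = 58 exp(−2·1756·0.06²).
So c = 2·1756·0.06² = 12.6432.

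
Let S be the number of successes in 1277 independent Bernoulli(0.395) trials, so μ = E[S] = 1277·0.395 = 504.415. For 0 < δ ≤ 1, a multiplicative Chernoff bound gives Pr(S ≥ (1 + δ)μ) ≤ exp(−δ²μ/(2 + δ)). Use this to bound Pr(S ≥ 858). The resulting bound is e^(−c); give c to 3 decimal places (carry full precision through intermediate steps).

Write 858 = (1 + δ)μ, so δ = 858/504.415 − 1 = 0.7009803…
Then the exponent is δ²μ/(2 + δ) = (858 − μ)² / (μ·(2 + δ)) = 91.765249.

91.765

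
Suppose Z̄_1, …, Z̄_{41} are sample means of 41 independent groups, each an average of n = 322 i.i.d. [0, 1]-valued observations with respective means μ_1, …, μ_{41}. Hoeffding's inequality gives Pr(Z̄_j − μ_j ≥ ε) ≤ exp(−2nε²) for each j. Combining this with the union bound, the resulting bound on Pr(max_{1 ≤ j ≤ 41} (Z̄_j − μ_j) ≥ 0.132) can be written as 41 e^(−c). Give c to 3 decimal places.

Union bound over the 41 events: Pr(max_{1 ≤ j ≤ 41} (Z̄_j − μ_j) ≥ 0.132) ≤ 41·exp(−2nε²) = 41 exp(−2·322·0.132²).
So c = 2·322·0.132² = 11.2211.

11.221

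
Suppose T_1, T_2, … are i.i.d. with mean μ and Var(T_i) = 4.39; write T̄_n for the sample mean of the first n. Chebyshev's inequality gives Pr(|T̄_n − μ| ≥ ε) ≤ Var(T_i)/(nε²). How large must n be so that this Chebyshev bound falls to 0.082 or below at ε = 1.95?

15

Require 4.39/(n·1.95²) ≤ 0.082, i.e. n ≥ 4.39/(0.082·1.95²) = 14.079.
The smallest integer n is 15.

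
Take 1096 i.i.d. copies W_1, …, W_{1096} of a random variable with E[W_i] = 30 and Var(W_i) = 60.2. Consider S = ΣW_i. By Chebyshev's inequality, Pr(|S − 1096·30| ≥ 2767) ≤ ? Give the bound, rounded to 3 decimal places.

0.009

Var(S) = n·Var(W_i) = 1096·60.2 = 65979.2.
Chebyshev: Pr(|S − 1096·30| ≥ 2767) ≤ Var(S)/2767² = 65979.2/7656289 = 0.0086.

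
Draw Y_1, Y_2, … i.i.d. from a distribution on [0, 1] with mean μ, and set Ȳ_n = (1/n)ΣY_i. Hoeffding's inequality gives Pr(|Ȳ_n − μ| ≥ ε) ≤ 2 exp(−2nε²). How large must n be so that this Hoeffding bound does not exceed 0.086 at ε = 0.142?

79

Require 2·exp(−2nε²) ≤ 0.086, i.e. 2nε² ≥ ln(2/0.086) = 3.146555.
So n ≥ 3.146555 / (2·0.142²) = 78.024.
The smallest integer n is 79.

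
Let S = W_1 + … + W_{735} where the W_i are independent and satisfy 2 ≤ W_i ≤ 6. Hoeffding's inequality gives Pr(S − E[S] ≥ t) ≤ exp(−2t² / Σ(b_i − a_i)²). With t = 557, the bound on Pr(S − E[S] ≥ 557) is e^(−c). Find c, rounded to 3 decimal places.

Σ(b_i − a_i)² = 735·(4)² = 11760.
c = 2t²/11760 = 2·557²/11760 = 52.7634.

52.763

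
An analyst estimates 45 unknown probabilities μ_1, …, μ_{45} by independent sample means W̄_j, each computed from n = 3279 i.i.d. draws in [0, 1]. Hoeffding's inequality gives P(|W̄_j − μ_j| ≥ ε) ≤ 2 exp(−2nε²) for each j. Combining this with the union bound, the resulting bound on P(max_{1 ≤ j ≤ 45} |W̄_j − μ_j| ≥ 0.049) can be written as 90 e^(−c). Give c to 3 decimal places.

Union bound over the 45 events: P(max_{1 ≤ j ≤ 45} |W̄_j − μ_j| ≥ 0.049) ≤ 45·2·exp(−2nε²) = 90 exp(−2·3279·0.049²).
So c = 2·3279·0.049² = 15.7458.

15.746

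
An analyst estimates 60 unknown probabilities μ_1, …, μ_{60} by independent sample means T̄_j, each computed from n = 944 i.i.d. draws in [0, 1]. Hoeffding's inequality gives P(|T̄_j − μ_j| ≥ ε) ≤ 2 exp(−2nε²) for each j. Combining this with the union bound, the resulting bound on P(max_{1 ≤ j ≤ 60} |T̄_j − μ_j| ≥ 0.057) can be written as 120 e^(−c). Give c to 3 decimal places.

Union bound over the 60 events: P(max_{1 ≤ j ≤ 60} |T̄_j − μ_j| ≥ 0.057) ≤ 60·2·exp(−2nε²) = 120 exp(−2·944·0.057²).
So c = 2·944·0.057² = 6.1341.

6.134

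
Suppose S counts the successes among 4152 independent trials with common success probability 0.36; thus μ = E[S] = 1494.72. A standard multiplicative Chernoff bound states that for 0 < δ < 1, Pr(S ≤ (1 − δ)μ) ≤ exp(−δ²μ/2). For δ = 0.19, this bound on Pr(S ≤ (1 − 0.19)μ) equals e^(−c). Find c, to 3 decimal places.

26.980

c = δ²μ/2 = 0.19²·1494.72/2 = 26.9797.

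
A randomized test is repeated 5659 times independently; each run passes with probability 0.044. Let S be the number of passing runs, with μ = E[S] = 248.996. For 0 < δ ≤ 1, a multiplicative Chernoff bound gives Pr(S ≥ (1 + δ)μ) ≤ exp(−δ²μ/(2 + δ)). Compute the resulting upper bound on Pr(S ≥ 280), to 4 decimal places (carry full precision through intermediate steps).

Write 280 = (1 + δ)μ, so δ = 280/248.996 − 1 = 0.1245161…
Then the exponent is δ²μ/(2 + δ) = (280 − μ)² / (μ·(2 + δ)) = 1.817118.
Bound = exp(−1.817118) = 0.16249.

0.1625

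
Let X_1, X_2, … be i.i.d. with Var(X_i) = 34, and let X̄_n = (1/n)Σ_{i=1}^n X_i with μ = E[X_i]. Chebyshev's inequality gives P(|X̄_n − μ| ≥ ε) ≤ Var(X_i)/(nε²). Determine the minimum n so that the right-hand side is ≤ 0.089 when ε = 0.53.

Require 34/(n·0.53²) ≤ 0.089, i.e. n ≥ 34/(0.089·0.53²) = 1359.995.
The smallest integer n is 1360.

1360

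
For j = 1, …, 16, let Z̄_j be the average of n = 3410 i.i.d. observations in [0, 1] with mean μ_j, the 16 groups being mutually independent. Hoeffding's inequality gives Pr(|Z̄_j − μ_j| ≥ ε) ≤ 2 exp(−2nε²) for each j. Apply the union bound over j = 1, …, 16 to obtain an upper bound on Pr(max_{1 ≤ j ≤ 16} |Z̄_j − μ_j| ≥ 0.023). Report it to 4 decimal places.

Per-experiment Hoeffding bound: 2·exp(−2·3410·0.023²) = 2·exp(−3.60778) = 0.054224.
Union bound over 16 events: 16·0.054224 = 0.86758.

0.8676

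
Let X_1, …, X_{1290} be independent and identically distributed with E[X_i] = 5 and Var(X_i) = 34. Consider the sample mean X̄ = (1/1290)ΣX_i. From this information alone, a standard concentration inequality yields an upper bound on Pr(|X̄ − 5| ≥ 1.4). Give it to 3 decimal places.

With mean and variance of each term known, Chebyshev's inequality bounds the deviation of the sum (or sample mean).
Var(X̄) = Var(X_i)/n = 34/1290 = 0.026357.
Chebyshev: Pr(|X̄ − 5| ≥ 1.4) ≤ Var(X̄)/(1.4)² = 34/(1290·1.4²) = 0.0134.

0.013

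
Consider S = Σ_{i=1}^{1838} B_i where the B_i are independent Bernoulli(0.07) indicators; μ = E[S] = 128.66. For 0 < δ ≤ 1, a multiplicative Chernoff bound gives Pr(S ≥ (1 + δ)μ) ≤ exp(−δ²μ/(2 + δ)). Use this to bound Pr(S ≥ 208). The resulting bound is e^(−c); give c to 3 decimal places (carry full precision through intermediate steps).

Write 208 = (1 + δ)μ, so δ = 208/128.66 − 1 = 0.6166641…
Then the exponent is δ²μ/(2 + δ) = (208 − μ)² / (μ·(2 + δ)) = 18.697902.

18.698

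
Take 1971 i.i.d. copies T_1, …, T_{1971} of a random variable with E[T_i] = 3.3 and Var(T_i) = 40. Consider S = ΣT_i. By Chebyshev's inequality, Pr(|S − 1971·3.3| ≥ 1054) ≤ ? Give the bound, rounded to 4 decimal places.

0.0710

Var(S) = n·Var(T_i) = 1971·40 = 78840.
Chebyshev: Pr(|S − 1971·3.3| ≥ 1054) ≤ Var(S)/1054² = 78840/1110916 = 0.0710.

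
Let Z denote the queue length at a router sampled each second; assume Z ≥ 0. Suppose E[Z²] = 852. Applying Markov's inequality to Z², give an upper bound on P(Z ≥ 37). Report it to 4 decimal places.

Since Z ≥ 0, the event {Z ≥ 37} is the same as {Z² ≥ 1369}.
Markov's inequality applied to Z² gives P(Z² ≥ 1369) ≤ E[Z²]/1369 = 852/1369 = 0.6224.

0.6224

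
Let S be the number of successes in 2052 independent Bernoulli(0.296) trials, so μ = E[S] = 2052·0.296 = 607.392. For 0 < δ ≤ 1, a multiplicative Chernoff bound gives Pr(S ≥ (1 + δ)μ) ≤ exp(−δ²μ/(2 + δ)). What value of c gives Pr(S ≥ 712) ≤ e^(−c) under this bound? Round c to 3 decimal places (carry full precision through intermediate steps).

8.294

Write 712 = (1 + δ)μ, so δ = 712/607.392 − 1 = 0.1722249…
Then the exponent is δ²μ/(2 + δ) = (712 − μ)² / (μ·(2 + δ)) = 8.293846.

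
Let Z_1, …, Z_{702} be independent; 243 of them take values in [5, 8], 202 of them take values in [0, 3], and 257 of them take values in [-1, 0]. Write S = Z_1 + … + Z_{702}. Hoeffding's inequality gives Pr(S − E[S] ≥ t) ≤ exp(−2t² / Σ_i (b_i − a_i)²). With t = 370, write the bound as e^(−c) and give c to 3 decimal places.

Σ(b_i − a_i)² = 243·3² + 202·3² + 257·1² = 4262.
c = 2t² / 4262 = 2·370² / 4262 = 64.2421.

64.242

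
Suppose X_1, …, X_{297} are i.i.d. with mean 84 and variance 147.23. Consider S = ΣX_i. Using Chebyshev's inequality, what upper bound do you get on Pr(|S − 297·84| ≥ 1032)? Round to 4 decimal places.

Var(S) = n·Var(X_i) = 297·147.23 = 43727.31.
Chebyshev: Pr(|S − 297·84| ≥ 1032) ≤ Var(S)/1032² = 43727.31/1065024 = 0.0411.

0.0411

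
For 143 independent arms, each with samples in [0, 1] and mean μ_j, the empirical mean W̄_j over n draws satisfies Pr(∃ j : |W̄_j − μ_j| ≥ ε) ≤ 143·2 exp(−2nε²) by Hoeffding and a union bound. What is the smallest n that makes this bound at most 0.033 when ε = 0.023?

Need 2·143·exp(−2nε²) ≤ 0.033, i.e. exp(−2nε²) ≤ 0.033/286.
So 2nε² ≥ ln(286/0.033) = 9.067240.
Hence n ≥ 9.067240/(2·0.023²) = 8570.170.
The smallest integer n is 8571.

8571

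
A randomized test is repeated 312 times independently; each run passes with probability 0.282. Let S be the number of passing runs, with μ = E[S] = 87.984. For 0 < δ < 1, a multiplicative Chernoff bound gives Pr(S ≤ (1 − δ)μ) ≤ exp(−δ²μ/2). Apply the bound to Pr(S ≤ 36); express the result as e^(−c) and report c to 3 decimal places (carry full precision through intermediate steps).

Write 36 = (1 − δ)μ, so δ = 1 − 36/87.984 = 0.5908347…
Then the exponent is δ²μ/2 = (μ − 36)²/(2μ) = 15.356975.

15.357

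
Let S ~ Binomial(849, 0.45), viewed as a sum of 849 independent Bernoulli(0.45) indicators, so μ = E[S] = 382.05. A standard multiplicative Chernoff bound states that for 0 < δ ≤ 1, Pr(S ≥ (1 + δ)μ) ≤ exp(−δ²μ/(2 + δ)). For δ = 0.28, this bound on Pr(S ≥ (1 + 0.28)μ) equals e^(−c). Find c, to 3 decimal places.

13.137

c = δ²μ/(2 + δ) = 0.28²·382.05/(2 + 0.28) = 13.1372.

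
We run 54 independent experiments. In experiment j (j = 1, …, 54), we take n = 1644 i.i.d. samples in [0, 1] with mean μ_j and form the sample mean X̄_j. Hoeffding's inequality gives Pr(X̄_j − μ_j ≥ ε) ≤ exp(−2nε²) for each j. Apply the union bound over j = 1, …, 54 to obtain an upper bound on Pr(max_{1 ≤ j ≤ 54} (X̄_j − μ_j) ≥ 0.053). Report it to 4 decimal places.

0.0053

Per-experiment Hoeffding bound: exp(−2·1644·0.053²) = exp(−9.23599) = 0.000097467.
Union bound over 54 events: 54·0.000097467 = 0.00526.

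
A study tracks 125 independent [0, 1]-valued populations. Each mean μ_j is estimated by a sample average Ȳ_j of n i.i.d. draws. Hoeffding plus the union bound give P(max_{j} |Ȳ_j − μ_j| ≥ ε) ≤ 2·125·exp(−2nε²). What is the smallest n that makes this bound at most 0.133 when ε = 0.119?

Need 2·125·exp(−2nε²) ≤ 0.133, i.e. exp(−2nε²) ≤ 0.133/250.
So 2nε² ≥ ln(250/0.133) = 7.538867.
Hence n ≥ 7.538867/(2·0.119²) = 266.184.
The smallest integer n is 267.

267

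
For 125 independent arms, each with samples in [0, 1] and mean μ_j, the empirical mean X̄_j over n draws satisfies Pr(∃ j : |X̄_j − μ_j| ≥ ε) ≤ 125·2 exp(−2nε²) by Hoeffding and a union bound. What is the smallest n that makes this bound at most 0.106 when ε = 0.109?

327

Need 2·125·exp(−2nε²) ≤ 0.106, i.e. exp(−2nε²) ≤ 0.106/250.
So 2nε² ≥ ln(250/0.106) = 7.765777.
Hence n ≥ 7.765777/(2·0.109²) = 326.815.
The smallest integer n is 327.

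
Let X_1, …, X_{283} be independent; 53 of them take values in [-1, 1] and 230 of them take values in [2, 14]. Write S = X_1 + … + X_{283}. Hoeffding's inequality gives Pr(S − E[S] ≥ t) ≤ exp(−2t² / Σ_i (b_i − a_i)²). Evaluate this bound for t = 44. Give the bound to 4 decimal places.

Σ(b_i − a_i)² = 53·2² + 230·12² = 33332.
Exponent = 2·44² / 33332 = 0.11616.
Bound = exp(−0.11616) = 0.89033.

0.8903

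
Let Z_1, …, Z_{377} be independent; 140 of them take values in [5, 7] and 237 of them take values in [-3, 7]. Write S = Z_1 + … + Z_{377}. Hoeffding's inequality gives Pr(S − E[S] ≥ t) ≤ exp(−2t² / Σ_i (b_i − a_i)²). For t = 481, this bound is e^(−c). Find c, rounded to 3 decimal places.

19.073

Σ(b_i − a_i)² = 140·2² + 237·10² = 24260.
c = 2t² / 24260 = 2·481² / 24260 = 19.0735.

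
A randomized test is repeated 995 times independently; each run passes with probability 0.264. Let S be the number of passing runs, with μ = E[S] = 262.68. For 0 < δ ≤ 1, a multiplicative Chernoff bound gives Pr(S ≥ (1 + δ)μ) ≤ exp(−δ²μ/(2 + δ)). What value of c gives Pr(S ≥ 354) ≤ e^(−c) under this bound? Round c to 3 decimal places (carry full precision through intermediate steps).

13.523

Write 354 = (1 + δ)μ, so δ = 354/262.68 − 1 = 0.3476473…
Then the exponent is δ²μ/(2 + δ) = (354 − μ)² / (μ·(2 + δ)) = 13.522966.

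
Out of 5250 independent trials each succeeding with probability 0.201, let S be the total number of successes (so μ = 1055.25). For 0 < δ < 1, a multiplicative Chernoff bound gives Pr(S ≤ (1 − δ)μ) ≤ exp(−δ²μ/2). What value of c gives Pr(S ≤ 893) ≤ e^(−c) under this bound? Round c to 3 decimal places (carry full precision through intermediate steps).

Write 893 = (1 − δ)μ, so δ = 1 − 893/1055.25 = 0.153755…
Then the exponent is δ²μ/2 = (μ − 893)²/(2μ) = 12.473377.

12.473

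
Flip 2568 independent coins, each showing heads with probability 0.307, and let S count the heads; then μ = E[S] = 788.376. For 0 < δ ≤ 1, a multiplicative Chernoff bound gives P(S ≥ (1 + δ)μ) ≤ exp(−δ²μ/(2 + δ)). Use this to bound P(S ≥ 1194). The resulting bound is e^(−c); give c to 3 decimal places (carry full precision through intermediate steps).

Write 1194 = (1 + δ)μ, so δ = 1194/788.376 − 1 = 0.5145058…
Then the exponent is δ²μ/(2 + δ) = (1194 − μ)² / (μ·(2 + δ)) = 82.996782.

82.997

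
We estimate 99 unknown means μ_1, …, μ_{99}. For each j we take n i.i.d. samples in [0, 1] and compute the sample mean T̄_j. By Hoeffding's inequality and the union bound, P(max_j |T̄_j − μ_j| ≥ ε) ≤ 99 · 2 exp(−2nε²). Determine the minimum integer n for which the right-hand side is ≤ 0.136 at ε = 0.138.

192

Need 2·99·exp(−2nε²) ≤ 0.136, i.e. exp(−2nε²) ≤ 0.136/198.
So 2nε² ≥ ln(198/0.136) = 7.283367.
Hence n ≥ 7.283367/(2·0.138²) = 191.225.
The smallest integer n is 192.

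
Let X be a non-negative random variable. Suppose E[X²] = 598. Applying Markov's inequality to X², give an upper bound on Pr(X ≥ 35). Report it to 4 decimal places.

0.4882

Since X ≥ 0, the event {X ≥ 35} is the same as {X² ≥ 1225}.
Markov's inequality applied to X² gives Pr(X² ≥ 1225) ≤ E[X²]/1225 = 598/1225 = 0.4882.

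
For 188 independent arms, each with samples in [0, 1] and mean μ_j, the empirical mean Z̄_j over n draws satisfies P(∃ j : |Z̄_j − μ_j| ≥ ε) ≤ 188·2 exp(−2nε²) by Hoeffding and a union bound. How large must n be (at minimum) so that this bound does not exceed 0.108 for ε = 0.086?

552

Need 2·188·exp(−2nε²) ≤ 0.108, i.e. exp(−2nε²) ≤ 0.108/376.
So 2nε² ≥ ln(376/0.108) = 8.155213.
Hence n ≥ 8.155213/(2·0.086²) = 551.326.
The smallest integer n is 552.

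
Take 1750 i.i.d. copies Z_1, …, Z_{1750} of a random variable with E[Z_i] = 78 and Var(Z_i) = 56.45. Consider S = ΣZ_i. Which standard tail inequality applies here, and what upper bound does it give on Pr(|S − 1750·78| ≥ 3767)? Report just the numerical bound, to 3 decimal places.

With mean and variance of each term known, Chebyshev's inequality bounds the deviation of the sum (or sample mean).
Var(S) = n·Var(Z_i) = 1750·56.45 = 98787.5.
Chebyshev: Pr(|S − 1750·78| ≥ 3767) ≤ Var(S)/3767² = 98787.5/14190289 = 0.0070.

0.007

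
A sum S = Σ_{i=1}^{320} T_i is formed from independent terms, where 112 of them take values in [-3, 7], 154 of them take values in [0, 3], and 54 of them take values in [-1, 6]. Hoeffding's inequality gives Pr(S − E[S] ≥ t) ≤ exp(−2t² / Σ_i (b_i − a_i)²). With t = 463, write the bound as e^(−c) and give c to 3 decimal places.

Σ(b_i − a_i)² = 112·10² + 154·3² + 54·7² = 15232.
c = 2t² / 15232 = 2·463² / 15232 = 28.1472.

28.147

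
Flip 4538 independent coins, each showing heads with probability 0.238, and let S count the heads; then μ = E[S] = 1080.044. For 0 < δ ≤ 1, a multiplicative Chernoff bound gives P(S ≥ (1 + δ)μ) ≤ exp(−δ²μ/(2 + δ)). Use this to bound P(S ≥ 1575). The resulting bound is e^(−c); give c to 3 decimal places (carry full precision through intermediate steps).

Write 1575 = (1 + δ)μ, so δ = 1575/1080.044 − 1 = 0.4582739…
Then the exponent is δ²μ/(2 + δ) = (1575 − μ)² / (μ·(2 + δ)) = 92.270200.

92.270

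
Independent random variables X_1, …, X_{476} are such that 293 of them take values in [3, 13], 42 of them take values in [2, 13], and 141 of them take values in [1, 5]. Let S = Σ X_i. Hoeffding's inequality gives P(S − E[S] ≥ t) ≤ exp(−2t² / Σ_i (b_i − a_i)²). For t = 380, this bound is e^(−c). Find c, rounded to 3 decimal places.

Σ(b_i − a_i)² = 293·10² + 42·11² + 141·4² = 36638.
c = 2t² / 36638 = 2·380² / 36638 = 7.8825.

7.883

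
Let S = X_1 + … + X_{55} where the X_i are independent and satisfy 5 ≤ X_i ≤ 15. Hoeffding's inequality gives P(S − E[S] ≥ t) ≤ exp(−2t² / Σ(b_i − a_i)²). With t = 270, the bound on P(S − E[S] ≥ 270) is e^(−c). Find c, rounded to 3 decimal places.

Σ(b_i − a_i)² = 55·(10)² = 5500.
c = 2t²/5500 = 2·270²/5500 = 26.5091.

26.509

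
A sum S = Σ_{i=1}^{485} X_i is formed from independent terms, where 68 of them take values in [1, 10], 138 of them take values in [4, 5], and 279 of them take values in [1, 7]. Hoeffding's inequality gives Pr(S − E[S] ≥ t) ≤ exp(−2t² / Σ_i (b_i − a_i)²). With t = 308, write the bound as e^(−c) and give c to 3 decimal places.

Σ(b_i − a_i)² = 68·9² + 138·1² + 279·6² = 15690.
c = 2t² / 15690 = 2·308² / 15690 = 12.0923.

12.092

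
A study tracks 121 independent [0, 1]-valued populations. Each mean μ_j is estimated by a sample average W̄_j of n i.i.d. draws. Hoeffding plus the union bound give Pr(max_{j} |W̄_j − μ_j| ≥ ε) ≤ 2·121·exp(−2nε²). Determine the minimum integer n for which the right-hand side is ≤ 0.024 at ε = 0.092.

545

Need 2·121·exp(−2nε²) ≤ 0.024, i.e. exp(−2nε²) ≤ 0.024/242.
So 2nε² ≥ ln(242/0.024) = 9.218639.
Hence n ≥ 9.218639/(2·0.092²) = 544.579.
The smallest integer n is 545.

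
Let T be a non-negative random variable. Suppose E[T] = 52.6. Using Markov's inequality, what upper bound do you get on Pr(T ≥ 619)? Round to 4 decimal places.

0.0850

Markov's inequality: for a non-negative random variable, Pr(T ≥ a) ≤ E[T]/a.
Here E[T] = 52.6 and a = 619, so the bound is 52.6/619 = 0.0850.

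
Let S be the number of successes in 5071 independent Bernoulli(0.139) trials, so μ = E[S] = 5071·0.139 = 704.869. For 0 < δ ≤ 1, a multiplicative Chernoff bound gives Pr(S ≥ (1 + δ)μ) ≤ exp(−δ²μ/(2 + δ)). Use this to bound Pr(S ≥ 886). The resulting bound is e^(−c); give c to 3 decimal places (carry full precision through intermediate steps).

20.623

Write 886 = (1 + δ)μ, so δ = 886/704.869 − 1 = 0.2569712…
Then the exponent is δ²μ/(2 + δ) = (886 − μ)² / (μ·(2 + δ)) = 20.622967.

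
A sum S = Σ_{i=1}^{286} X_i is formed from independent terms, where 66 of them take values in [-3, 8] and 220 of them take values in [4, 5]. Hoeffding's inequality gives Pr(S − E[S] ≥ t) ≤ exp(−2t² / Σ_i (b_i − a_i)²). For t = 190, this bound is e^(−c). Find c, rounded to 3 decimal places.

Σ(b_i − a_i)² = 66·11² + 220·1² = 8206.
c = 2t² / 8206 = 2·190² / 8206 = 8.7984.

8.798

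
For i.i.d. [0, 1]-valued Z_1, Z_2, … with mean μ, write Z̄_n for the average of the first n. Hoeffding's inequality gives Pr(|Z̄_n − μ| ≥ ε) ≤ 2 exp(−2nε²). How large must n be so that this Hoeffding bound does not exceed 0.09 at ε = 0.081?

Require 2·exp(−2nε²) ≤ 0.09, i.e. 2nε² ≥ ln(2/0.09) = 3.101093.
So n ≥ 3.101093 / (2·0.081²) = 236.328.
The smallest integer n is 237.

237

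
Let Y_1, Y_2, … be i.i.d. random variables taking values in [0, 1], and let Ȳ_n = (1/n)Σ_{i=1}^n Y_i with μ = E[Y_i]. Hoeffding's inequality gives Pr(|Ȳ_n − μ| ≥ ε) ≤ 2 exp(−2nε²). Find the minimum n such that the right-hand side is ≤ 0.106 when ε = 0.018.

4534

Require 2·exp(−2nε²) ≤ 0.106, i.e. 2nε² ≥ ln(2/0.106) = 2.937463.
So n ≥ 2.937463 / (2·0.018²) = 4533.122.
The smallest integer n is 4534.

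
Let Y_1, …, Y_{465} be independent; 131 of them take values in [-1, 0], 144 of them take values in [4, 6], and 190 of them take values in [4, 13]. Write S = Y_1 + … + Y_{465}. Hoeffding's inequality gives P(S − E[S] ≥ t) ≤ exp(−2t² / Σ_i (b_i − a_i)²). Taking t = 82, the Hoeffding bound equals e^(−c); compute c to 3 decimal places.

0.835

Σ(b_i − a_i)² = 131·1² + 144·2² + 190·9² = 16097.
c = 2t² / 16097 = 2·82² / 16097 = 0.8354.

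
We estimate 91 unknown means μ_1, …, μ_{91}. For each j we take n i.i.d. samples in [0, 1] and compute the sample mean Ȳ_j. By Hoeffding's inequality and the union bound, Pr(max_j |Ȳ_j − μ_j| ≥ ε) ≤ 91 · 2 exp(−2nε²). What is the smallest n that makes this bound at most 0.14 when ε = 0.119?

Need 2·91·exp(−2nε²) ≤ 0.14, i.e. exp(−2nε²) ≤ 0.14/182.
So 2nε² ≥ ln(182/0.14) = 7.170120.
Hence n ≥ 7.170120/(2·0.119²) = 253.164.
The smallest integer n is 254.

254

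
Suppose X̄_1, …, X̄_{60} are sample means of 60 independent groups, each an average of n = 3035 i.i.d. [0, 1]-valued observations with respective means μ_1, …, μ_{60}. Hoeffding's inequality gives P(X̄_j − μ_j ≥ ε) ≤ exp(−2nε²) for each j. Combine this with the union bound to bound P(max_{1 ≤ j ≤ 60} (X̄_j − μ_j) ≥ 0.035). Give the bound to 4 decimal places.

Per-experiment Hoeffding bound: exp(−2·3035·0.035²) = exp(−7.43575) = 0.00058979.
Union bound over 60 events: 60·0.00058979 = 0.03539.

0.0354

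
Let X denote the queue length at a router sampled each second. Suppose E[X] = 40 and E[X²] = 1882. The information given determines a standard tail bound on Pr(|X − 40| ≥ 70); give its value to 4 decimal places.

The first two moments determine the variance, so Chebyshev's inequality is the sharpest standard bound available.
Var(X) = E[X²] − (E[X])² = 1882 − 1600 = 282.
Chebyshev's inequality: Pr(|X − μ| ≥ t) ≤ Var(X)/t² = 282/4900 = 0.0576.

0.0576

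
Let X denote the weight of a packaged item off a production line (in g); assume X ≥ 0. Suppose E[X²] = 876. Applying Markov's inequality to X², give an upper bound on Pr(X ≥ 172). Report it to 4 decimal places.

Since X ≥ 0, the event {X ≥ 172} is the same as {X² ≥ 29584}.
Markov's inequality applied to X² gives Pr(X² ≥ 29584) ≤ E[X²]/29584 = 876/29584 = 0.0296.

0.0296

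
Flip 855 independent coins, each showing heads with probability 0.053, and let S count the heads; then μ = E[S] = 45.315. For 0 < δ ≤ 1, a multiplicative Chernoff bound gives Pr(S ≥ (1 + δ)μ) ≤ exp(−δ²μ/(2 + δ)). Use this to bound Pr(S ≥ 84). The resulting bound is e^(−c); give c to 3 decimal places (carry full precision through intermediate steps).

Write 84 = (1 + δ)μ, so δ = 84/45.315 − 1 = 0.8536908…
Then the exponent is δ²μ/(2 + δ) = (84 − μ)² / (μ·(2 + δ)) = 11.572743.

11.573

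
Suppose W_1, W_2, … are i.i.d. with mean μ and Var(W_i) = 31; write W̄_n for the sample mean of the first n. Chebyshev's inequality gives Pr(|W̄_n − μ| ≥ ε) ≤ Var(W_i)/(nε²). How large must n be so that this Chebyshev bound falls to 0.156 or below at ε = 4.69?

Require 31/(n·4.69²) ≤ 0.156, i.e. n ≥ 31/(0.156·4.69²) = 9.034.
The smallest integer n is 10.

10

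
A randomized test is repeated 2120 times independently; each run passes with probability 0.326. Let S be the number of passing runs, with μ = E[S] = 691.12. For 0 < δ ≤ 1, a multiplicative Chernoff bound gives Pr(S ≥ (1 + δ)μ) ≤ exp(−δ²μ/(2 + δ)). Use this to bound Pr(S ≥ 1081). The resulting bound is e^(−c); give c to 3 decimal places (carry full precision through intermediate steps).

Write 1081 = (1 + δ)μ, so δ = 1081/691.12 − 1 = 0.5641278…
Then the exponent is δ²μ/(2 + δ) = (1081 − μ)² / (μ·(2 + δ)) = 85.776592.

85.777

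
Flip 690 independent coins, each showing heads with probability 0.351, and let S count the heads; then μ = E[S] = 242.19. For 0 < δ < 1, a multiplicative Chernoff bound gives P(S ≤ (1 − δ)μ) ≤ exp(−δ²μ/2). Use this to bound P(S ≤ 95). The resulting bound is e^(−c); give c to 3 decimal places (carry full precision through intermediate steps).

44.727

Write 95 = (1 − δ)μ, so δ = 1 − 95/242.19 = 0.607746…
Then the exponent is δ²μ/2 = (μ − 95)²/(2μ) = 44.727066.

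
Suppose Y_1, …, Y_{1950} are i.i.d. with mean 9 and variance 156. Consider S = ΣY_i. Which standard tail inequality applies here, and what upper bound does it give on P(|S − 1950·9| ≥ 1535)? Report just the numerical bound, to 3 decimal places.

0.129

With mean and variance of each term known, Chebyshev's inequality bounds the deviation of the sum (or sample mean).
Var(S) = n·Var(Y_i) = 1950·156 = 304200.
Chebyshev: P(|S − 1950·9| ≥ 1535) ≤ Var(S)/1535² = 304200/2356225 = 0.1291.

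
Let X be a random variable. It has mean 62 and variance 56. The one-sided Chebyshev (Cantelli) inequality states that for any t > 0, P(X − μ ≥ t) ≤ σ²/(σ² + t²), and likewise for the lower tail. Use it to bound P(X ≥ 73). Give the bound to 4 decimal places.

Here σ² = 56 and t = 11, so σ² + t² = 177.
Cantelli's bound: 56/177 = 0.3164.

0.3164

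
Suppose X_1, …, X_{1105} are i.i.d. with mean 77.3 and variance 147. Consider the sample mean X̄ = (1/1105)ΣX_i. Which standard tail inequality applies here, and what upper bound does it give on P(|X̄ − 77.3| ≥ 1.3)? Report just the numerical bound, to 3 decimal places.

0.079

With mean and variance of each term known, Chebyshev's inequality bounds the deviation of the sum (or sample mean).
Var(X̄) = Var(X_i)/n = 147/1105 = 0.13303.
Chebyshev: P(|X̄ − 77.3| ≥ 1.3) ≤ Var(X̄)/(1.3)² = 147/(1105·1.3²) = 0.0787.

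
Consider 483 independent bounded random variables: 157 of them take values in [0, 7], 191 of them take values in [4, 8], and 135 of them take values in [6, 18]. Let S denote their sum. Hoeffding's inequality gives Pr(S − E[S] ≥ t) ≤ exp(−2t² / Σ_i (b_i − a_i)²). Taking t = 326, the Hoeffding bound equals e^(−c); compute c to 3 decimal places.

Σ(b_i − a_i)² = 157·7² + 191·4² + 135·12² = 30189.
c = 2t² / 30189 = 2·326² / 30189 = 7.0407.

7.041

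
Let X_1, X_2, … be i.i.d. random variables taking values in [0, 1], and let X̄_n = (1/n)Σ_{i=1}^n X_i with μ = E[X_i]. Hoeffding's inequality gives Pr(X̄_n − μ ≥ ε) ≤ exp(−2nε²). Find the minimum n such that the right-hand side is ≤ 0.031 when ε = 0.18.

54

Require exp(−2nε²) ≤ 0.031, i.e. 2nε² ≥ ln(1/0.031) = 3.473768.
So n ≥ 3.473768 / (2·0.18²) = 53.608.
The smallest integer n is 54.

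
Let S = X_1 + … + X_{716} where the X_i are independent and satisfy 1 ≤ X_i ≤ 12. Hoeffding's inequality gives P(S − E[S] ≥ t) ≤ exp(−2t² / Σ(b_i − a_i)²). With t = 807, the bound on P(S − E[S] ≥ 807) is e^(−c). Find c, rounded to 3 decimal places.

Σ(b_i − a_i)² = 716·(11)² = 86636.
c = 2t²/86636 = 2·807²/86636 = 15.0341.

15.034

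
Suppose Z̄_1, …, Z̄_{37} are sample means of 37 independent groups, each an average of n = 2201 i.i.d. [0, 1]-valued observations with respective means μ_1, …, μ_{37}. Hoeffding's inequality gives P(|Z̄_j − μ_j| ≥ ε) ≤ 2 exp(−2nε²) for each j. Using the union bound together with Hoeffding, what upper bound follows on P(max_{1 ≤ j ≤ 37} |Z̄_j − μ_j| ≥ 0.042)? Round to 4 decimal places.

Per-experiment Hoeffding bound: 2·exp(−2·2201·0.042²) = 2·exp(−7.76513) = 0.00084855.
Union bound over 37 events: 37·0.00084855 = 0.03140.

0.0314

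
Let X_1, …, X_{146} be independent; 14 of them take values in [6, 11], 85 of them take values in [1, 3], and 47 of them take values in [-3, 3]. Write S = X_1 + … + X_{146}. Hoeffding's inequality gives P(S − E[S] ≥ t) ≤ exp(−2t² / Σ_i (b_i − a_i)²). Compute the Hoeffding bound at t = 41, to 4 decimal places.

Σ(b_i − a_i)² = 14·5² + 85·2² + 47·6² = 2382.
Exponent = 2·41² / 2382 = 1.41142.
Bound = exp(−1.41142) = 0.24380.

0.2438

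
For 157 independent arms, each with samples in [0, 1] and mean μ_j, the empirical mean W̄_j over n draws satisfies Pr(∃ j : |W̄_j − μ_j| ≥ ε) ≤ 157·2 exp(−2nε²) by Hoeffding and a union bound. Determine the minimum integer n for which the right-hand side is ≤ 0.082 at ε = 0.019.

Need 2·157·exp(−2nε²) ≤ 0.082, i.e. exp(−2nε²) ≤ 0.082/314.
So 2nε² ≥ ln(314/0.082) = 8.250429.
Hence n ≥ 8.250429/(2·0.019²) = 11427.187.
The smallest integer n is 11428.

11428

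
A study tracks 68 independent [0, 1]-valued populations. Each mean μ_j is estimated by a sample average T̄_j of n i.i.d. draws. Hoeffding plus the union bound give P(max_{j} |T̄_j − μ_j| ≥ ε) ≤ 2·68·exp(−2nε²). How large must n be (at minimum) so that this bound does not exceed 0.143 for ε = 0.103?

324

Need 2·68·exp(−2nε²) ≤ 0.143, i.e. exp(−2nε²) ≤ 0.143/136.
So 2nε² ≥ ln(136/0.143) = 6.857566.
Hence n ≥ 6.857566/(2·0.103²) = 323.196.
The smallest integer n is 324.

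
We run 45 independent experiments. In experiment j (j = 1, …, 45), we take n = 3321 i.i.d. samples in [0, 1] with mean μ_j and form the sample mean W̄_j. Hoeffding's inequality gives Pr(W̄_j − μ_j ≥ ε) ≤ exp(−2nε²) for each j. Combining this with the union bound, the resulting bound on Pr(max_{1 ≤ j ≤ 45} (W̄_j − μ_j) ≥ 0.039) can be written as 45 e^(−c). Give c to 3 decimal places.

10.102

Union bound over the 45 events: Pr(max_{1 ≤ j ≤ 45} (W̄_j − μ_j) ≥ 0.039) ≤ 45·exp(−2nε²) = 45 exp(−2·3321·0.039²).
So c = 2·3321·0.039² = 10.1025.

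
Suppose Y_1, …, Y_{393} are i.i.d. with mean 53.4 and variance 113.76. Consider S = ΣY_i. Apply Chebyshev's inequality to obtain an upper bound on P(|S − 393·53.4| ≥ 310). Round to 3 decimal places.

0.465

Var(S) = n·Var(Y_i) = 393·113.76 = 44707.68.
Chebyshev: P(|S − 393·53.4| ≥ 310) ≤ Var(S)/310² = 44707.68/96100 = 0.4652.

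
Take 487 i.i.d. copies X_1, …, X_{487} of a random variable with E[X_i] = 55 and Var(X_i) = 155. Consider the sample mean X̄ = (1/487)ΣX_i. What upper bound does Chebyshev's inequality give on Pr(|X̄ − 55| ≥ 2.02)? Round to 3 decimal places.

Var(X̄) = Var(X_i)/n = 155/487 = 0.31828.
Chebyshev: Pr(|X̄ − 55| ≥ 2.02) ≤ Var(X̄)/(2.02)² = 155/(487·2.02²) = 0.0780.

0.078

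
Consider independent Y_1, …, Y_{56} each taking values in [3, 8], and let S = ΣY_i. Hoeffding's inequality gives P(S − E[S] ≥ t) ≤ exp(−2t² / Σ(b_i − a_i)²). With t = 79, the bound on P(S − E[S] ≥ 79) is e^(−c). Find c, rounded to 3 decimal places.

Σ(b_i − a_i)² = 56·(5)² = 1400.
c = 2t²/1400 = 2·79²/1400 = 8.9157.

8.916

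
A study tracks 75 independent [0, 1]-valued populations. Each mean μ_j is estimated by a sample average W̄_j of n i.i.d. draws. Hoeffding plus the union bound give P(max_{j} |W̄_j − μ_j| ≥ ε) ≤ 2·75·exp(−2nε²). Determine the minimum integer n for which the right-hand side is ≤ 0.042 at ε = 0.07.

835

Need 2·75·exp(−2nε²) ≤ 0.042, i.e. exp(−2nε²) ≤ 0.042/150.
So 2nε² ≥ ln(150/0.042) = 8.180721.
Hence n ≥ 8.180721/(2·0.07²) = 834.767.
The smallest integer n is 835.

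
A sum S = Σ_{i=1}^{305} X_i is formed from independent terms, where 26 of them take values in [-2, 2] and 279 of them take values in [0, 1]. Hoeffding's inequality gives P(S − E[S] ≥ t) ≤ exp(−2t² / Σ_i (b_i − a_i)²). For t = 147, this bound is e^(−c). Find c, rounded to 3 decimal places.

62.184

Σ(b_i − a_i)² = 26·4² + 279·1² = 695.
c = 2t² / 695 = 2·147² / 695 = 62.1842.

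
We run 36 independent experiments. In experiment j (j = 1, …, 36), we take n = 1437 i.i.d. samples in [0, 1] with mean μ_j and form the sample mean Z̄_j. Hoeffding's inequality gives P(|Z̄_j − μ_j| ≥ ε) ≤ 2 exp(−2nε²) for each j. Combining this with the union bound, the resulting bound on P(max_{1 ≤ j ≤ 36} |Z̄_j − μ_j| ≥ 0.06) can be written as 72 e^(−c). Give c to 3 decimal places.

Union bound over the 36 events: P(max_{1 ≤ j ≤ 36} |Z̄_j − μ_j| ≥ 0.06) ≤ 36·2·exp(−2nε²) = 72 exp(−2·1437·0.06²).
So c = 2·1437·0.06² = 10.3464.

10.346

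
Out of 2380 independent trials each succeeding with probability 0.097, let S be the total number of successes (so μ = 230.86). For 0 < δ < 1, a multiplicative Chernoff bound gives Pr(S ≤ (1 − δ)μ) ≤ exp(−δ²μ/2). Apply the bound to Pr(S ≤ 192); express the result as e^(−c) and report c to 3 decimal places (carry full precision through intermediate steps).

3.271

Write 192 = (1 − δ)μ, so δ = 1 − 192/230.86 = 0.1683271…
Then the exponent is δ²μ/2 = (μ − 192)²/(2μ) = 3.270596.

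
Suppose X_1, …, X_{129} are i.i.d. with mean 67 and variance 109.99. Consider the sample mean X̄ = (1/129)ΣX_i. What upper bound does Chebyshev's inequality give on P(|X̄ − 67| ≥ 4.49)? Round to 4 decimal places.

Var(X̄) = Var(X_i)/n = 109.99/129 = 0.85264.
Chebyshev: P(|X̄ − 67| ≥ 4.49) ≤ Var(X̄)/(4.49)² = 109.99/(129·4.49²) = 0.0423.

0.0423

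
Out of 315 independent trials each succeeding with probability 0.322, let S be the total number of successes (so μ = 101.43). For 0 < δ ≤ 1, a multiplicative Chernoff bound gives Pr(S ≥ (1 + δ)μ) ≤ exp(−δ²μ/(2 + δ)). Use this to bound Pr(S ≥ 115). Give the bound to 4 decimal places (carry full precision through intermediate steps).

0.4271

Write 115 = (1 + δ)μ, so δ = 115/101.43 − 1 = 0.1337868…
Then the exponent is δ²μ/(2 + δ) = (115 − μ)² / (μ·(2 + δ)) = 0.850829.
Bound = exp(−0.850829) = 0.42706.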